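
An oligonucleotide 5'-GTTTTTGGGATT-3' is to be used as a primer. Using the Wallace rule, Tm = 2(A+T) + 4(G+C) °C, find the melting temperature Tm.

32°C

G=4, T=7, A=1, C=0
A+T = 8, G+C = 4
Tm = 4·4 + 2·8 = 16 + 16 = 32°C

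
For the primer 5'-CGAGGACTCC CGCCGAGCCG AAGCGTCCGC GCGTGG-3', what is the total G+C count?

28

Counting bases: G=14, C=14, T=3, A=5
Total G or C: 14 + 14 = 28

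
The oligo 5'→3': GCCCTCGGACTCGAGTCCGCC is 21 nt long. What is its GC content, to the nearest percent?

Scanning the sequence gives T=3, A=2, G=6, C=10.
G+C = 6 + 10 = 16 out of 21 bases
%GC = 16/21 × 100 = 76.19% ≈ 76%

76%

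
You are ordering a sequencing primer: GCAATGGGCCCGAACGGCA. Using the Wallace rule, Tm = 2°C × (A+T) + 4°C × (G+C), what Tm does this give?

64°C

G=7, A=5, C=6, T=1
AT pairs contribute 6, GC pairs contribute 13.
Tm = 4·13 + 2·6 = 52 + 12 = 64°C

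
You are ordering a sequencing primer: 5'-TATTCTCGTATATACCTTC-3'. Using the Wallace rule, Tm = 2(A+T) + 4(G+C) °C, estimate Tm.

Base counts: C=5, G=1, T=9, A=4
So N_AT = 13 and N_GC = 6.
Tm = 2×13 + 4×6 = 50°C

50°C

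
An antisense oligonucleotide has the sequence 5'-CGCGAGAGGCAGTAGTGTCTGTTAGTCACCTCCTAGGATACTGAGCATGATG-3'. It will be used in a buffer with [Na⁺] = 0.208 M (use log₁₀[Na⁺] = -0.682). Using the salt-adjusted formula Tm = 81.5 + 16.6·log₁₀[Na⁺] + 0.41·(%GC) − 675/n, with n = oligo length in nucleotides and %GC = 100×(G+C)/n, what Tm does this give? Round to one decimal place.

78.5°C

Length n = 52. T=13, C=11, A=12, G=16
G+C = 27, so %GC = 27/52 × 100 = 51.923%
Salt term: 16.6 × (-0.682) = -11.321
GC term: 0.41 × 51.923 = 21.288; length term: −675/52 = −12.981
Tm = 81.5 + (-11.321) + 21.288 − 12.981 = 78.486 → 78.5°C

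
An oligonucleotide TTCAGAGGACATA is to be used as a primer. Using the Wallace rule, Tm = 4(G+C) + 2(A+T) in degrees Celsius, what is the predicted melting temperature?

C=2, G=3, T=3, A=5
AT pairs contribute 8, GC pairs contribute 5.
Tm = 2×8 + 4×5 = 36°C

36°C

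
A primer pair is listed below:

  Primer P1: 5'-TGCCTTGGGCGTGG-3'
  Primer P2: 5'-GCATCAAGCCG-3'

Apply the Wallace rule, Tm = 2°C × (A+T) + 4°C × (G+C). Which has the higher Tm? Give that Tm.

Primer P1: A+T=4, G+C=10 → Tm = 2(4)+4(10) = 48°C
Primer P2: A+T=4, G+C=7 → Tm = 2(4)+4(7) = 36°C
48°C vs 36°C → primer P1 is higher.

Primer P1, 48°C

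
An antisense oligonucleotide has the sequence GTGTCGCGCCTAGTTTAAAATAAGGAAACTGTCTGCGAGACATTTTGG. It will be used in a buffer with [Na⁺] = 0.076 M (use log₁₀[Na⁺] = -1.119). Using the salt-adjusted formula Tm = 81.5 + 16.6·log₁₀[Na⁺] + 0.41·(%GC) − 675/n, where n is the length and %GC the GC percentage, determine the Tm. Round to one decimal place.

66.8°C

Length n = 48. Counting bases: A=13, T=14, G=13, C=8
G+C = 21, so %GC = 21/48 × 100 = 43.75%
Salt term: 16.6 × (-1.119) = -18.575
GC term: 0.41 × 43.75 = 17.938; length term: −675/48 = −14.062
Tm = 81.5 + (-18.575) + 17.938 − 14.062 = 66.801 → 66.8°C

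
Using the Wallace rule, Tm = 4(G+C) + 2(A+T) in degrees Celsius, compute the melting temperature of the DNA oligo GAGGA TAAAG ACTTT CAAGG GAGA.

68°C

Base counts: A=10, G=8, T=4, C=2
A+T = 14, G+C = 10
Tm = 2×14 + 4×10 = 68°C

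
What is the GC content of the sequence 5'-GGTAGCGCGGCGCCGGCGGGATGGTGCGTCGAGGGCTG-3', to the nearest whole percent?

79%

Base counts: T=5, G=21, A=3, C=9
G+C = 21 + 9 = 30 out of 38 bases
%GC = 30/38 × 100 = 78.95% ≈ 79%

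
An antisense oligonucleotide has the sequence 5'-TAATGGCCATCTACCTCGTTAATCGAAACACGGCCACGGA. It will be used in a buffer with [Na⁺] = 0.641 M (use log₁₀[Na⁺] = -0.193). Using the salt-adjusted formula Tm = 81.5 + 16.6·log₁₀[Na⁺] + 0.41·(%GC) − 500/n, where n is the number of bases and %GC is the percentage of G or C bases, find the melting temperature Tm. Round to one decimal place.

Length n = 40. Counting bases: G=8, T=8, A=12, C=12
G+C = 20, so %GC = 20/40 × 100 = 50%
Salt term: 16.6 × (-0.193) = -3.204
GC term: 0.41 × 50 = 20.5; length term: −500/40 = −12.5
Tm = 81.5 + (-3.204) + 20.5 − 12.5 = 86.296 → 86.3°C

86.3°C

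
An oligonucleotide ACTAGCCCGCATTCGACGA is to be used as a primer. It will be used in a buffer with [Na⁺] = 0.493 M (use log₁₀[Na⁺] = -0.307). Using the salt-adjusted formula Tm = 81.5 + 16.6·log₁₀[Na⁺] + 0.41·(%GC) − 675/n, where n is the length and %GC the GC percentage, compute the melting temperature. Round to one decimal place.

Length n = 19. Counting bases: T=3, A=5, G=4, C=7
G+C = 11, so %GC = 11/19 × 100 = 57.895%
Salt term: 16.6 × (-0.307) = -5.096
GC term: 0.41 × 57.895 = 23.737; length term: −675/19 = −35.526
Tm = 81.5 + (-5.096) + 23.737 − 35.526 = 64.615 → 64.6°C

64.6°C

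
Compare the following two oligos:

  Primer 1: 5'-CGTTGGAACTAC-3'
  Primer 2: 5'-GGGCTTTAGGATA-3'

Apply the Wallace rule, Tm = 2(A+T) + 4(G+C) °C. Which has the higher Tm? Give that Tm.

Primer 1: A+T=6, G+C=6 → Tm = 2(6)+4(6) = 36°C
Primer 2: A+T=7, G+C=6 → Tm = 2(7)+4(6) = 38°C
36°C vs 38°C → primer 2 is higher.

Primer 2, 38°C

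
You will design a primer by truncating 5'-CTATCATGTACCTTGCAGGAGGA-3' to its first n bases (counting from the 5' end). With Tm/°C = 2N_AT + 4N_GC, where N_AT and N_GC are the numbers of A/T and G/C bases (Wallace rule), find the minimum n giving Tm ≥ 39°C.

n = 15

First 14 bases: CTATCATGTACCTT → Tm = 38°C (< 39°C)
First 15 bases: CTATCATGTACCTTG → Tm = 42°C (≥ 39°C)
Since every base adds ≥2°C, Tm only increases with n, so the threshold is first crossed at n = 15.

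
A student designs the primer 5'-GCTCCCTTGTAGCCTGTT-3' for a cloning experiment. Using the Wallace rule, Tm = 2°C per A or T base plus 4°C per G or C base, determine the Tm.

C=6, A=1, G=4, T=7
So N_AT = 8 and N_GC = 10.
Tm = 4·10 + 2·8 = 40 + 16 = 56°C

56°C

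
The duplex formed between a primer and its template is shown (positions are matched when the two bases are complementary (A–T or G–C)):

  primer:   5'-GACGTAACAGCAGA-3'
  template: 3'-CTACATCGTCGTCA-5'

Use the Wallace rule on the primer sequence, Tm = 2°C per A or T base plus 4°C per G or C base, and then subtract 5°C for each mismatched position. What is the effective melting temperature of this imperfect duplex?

Primer base counts: A=6, T=1, G=4, C=3 → A+T=7, G+C=7
Perfect-match Tm = 2(7) + 4(7) = 14 + 28 = 42°C
Mismatches (positions where the bases are not complementary): 3 (at positions 3, 7, 14)
Effective Tm = 42 − 3×5 = 42 − 15 = 27°C

27°C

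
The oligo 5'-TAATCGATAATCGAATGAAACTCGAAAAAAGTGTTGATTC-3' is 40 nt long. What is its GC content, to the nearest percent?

30%

Scanning the sequence gives T=11, G=7, C=5, A=17.
G+C = 7 + 5 = 12 out of 40 bases
%GC = 12/40 × 100 = 30% ≈ 30%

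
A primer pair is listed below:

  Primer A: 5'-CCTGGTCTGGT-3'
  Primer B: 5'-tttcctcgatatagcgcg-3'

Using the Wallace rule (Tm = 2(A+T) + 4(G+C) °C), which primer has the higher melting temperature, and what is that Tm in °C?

Primer A: A+T=4, G+C=7 → Tm = 2(4)+4(7) = 36°C
Primer B: A+T=9, G+C=9 → Tm = 2(9)+4(9) = 54°C
36°C vs 54°C → primer B is higher.

Primer B, 54°C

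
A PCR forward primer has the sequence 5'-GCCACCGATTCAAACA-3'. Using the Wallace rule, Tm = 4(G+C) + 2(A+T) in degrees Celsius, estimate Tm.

T=2, A=6, C=6, G=2
So N_AT = 8 and N_GC = 8.
Tm = 2×8 + 4×8 = 48°C

48°C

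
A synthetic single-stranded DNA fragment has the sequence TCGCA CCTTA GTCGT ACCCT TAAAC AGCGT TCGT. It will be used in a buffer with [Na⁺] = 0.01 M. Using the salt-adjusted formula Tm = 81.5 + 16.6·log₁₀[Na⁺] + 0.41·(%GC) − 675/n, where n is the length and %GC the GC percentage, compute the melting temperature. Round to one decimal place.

48.9°C

Length n = 34. Base counts: C=11, A=7, T=10, G=6
G+C = 17, so %GC = 17/34 × 100 = 50%
Salt term: 16.6 × (-2) = -33.2
GC term: 0.41 × 50 = 20.5; length term: −675/34 = −19.853
Tm = 81.5 + (-33.2) + 20.5 − 19.853 = 48.947 → 48.9°C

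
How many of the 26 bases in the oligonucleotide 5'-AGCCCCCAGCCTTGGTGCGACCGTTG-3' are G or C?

Base counts: A=3, T=5, G=8, C=10
G+C = 8 + 10 = 18

18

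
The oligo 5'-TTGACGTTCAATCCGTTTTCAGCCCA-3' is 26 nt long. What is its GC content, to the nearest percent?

46%

Base counts: C=8, T=9, G=4, A=5
G+C = 4 + 8 = 12 out of 26 bases
%GC = 12/26 × 100 = 46.15% ≈ 46%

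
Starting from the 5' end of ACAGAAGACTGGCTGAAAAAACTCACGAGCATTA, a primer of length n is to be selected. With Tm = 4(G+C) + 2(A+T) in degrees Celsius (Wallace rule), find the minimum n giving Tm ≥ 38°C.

First 12 bases: ACAGAAGACTGG → Tm = 36°C (< 38°C)
First 13 bases: ACAGAAGACTGGC → Tm = 40°C (≥ 38°C)
Since every base adds ≥2°C, Tm only increases with n, so the threshold is first crossed at n = 13.

n = 13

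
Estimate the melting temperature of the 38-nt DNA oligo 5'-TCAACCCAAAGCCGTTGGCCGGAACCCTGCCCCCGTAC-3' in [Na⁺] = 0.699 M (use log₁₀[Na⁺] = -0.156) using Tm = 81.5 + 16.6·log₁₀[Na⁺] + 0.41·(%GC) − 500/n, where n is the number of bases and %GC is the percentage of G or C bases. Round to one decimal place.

92.7°C

Length n = 38. Scanning the sequence gives G=8, C=17, A=8, T=5.
G+C = 25, so %GC = 25/38 × 100 = 65.789%
Salt term: 16.6 × (-0.156) = -2.59
GC term: 0.41 × 65.789 = 26.973; length term: −500/38 = −13.158
Tm = 81.5 + (-2.59) + 26.973 − 13.158 = 92.725 → 92.7°C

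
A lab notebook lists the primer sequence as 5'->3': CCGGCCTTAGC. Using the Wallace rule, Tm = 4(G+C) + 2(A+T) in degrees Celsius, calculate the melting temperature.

38°C

Base counts: G=3, T=2, A=1, C=5
So N_AT = 3 and N_GC = 8.
Tm = 2×3 + 4×8 = 38°C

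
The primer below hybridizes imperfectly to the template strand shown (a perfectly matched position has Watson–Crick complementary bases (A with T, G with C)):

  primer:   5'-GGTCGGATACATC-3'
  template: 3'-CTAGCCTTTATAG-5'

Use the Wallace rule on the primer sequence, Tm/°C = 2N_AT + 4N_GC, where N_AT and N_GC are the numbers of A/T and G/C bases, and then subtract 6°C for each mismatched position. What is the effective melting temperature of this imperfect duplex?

22°C

Primer base counts: A=3, T=3, G=4, C=3 → A+T=6, G+C=7
Perfect-match Tm = 2(6) + 4(7) = 12 + 28 = 40°C
Mismatches (positions where the bases are not complementary): 3 (at positions 2, 8, 10)
Effective Tm = 40 − 3×6 = 40 − 18 = 22°C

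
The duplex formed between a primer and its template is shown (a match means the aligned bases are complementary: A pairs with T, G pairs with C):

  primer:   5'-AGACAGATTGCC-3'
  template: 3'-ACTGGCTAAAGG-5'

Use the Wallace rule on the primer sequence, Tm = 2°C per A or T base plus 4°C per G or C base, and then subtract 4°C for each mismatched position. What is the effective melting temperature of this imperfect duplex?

Primer base counts: A=4, T=2, G=3, C=3 → A+T=6, G+C=6
Perfect-match Tm = 2(6) + 4(6) = 12 + 24 = 36°C
Mismatches (positions where the bases are not complementary): 3 (at positions 1, 5, 10)
Effective Tm = 36 − 3×4 = 36 − 12 = 24°C

24°C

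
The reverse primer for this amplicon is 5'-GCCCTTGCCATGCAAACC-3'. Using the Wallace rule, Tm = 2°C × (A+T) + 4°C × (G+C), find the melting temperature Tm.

58°C

Base counts: G=3, T=3, A=4, C=8
AT pairs contribute 7, GC pairs contribute 11.
Tm = 2×7 + 4×11 = 58°C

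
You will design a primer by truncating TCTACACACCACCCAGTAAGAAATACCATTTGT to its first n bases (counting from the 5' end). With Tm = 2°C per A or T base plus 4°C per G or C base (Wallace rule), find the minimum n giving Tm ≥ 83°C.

First 29 bases: TCTACACACCACCCAGTAAGAAATACCAT → Tm = 82°C (< 83°C)
First 30 bases: TCTACACACCACCCAGTAAGAAATACCATT → Tm = 84°C (≥ 83°C)
Each additional base adds 2°C (A/T) or 4°C (G/C), so Tm is non-decreasing in n; n = 30 is the first length to reach 83°C.

n = 30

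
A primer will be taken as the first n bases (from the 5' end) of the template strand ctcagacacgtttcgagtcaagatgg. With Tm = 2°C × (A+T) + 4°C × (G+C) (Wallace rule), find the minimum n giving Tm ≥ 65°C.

n = 22

First 21 bases: CTCAGACACGTTTCGAGTCAA → Tm = 62°C (< 65°C)
First 22 bases: CTCAGACACGTTTCGAGTCAAG → Tm = 66°C (≥ 65°C)
Since every base adds ≥2°C, Tm only increases with n, so the threshold is first crossed at n = 22.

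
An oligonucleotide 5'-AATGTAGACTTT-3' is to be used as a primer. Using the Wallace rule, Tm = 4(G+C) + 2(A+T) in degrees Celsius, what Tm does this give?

Base counts: C=1, A=4, T=5, G=2
A+T = 9, G+C = 3
Tm = 4·3 + 2·9 = 12 + 18 = 30°C

30°C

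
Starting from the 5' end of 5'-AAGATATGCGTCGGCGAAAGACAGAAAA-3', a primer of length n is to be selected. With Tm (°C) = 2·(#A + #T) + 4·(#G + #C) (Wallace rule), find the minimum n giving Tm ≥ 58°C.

First 19 bases: AAGATATGCGTCGGCGAAA → Tm = 56°C (< 58°C)
First 20 bases: AAGATATGCGTCGGCGAAAG → Tm = 60°C (≥ 58°C)
Each additional base adds 2°C (A/T) or 4°C (G/C), so Tm is non-decreasing in n; n = 20 is the first length to reach 58°C.

n = 20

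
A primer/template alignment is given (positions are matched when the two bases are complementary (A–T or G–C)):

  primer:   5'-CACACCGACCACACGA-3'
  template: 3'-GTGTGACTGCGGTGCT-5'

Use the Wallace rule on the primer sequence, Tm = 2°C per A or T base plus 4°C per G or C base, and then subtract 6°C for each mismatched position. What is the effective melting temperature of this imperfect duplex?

34°C

Primer base counts: A=6, T=0, G=2, C=8 → A+T=6, G+C=10
Perfect-match Tm = 2(6) + 4(10) = 12 + 40 = 52°C
Mismatches (positions where the bases are not complementary): 3 (at positions 6, 10, 11)
Effective Tm = 52 − 3×6 = 52 − 18 = 34°C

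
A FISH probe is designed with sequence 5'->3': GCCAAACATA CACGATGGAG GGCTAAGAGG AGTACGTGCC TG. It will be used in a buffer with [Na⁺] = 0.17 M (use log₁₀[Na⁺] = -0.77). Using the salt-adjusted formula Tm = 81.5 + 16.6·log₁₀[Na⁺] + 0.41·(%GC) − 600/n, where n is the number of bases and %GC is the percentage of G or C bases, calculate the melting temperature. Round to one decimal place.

76.9°C

Length n = 42. Scanning the sequence gives T=6, G=14, C=9, A=13.
G+C = 23, so %GC = 23/42 × 100 = 54.762%
Salt term: 16.6 × (-0.77) = -12.782
GC term: 0.41 × 54.762 = 22.452; length term: −600/42 = −14.286
Tm = 81.5 + (-12.782) + 22.452 − 14.286 = 76.884 → 76.9°C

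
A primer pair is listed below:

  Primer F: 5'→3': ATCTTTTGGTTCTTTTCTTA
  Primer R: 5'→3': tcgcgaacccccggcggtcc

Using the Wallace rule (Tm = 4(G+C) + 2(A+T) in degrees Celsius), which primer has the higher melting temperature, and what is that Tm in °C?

Primer R, 72°C

Primer F: A+T=15, G+C=5 → Tm = 2(15)+4(5) = 50°C
Primer R: A+T=4, G+C=16 → Tm = 2(4)+4(16) = 72°C
50°C vs 72°C → primer R is higher.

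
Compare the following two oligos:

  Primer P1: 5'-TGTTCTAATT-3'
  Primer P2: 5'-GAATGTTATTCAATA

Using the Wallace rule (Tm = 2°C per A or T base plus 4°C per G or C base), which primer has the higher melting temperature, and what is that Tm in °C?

Primer P1: A+T=8, G+C=2 → Tm = 2(8)+4(2) = 24°C
Primer P2: A+T=12, G+C=3 → Tm = 2(12)+4(3) = 36°C
24°C vs 36°C → primer P2 is higher.

Primer P2, 36°C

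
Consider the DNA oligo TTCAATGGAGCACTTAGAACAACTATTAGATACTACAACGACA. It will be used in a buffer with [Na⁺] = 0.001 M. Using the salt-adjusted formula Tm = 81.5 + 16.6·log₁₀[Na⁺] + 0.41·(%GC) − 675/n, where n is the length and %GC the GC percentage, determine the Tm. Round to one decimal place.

30.3°C

Length n = 43. Counting bases: C=9, A=18, G=6, T=10
G+C = 15, so %GC = 15/43 × 100 = 34.884%
Salt term: 16.6 × (-3) = -49.8
GC term: 0.41 × 34.884 = 14.302; length term: −675/43 = −15.698
Tm = 81.5 + (-49.8) + 14.302 − 15.698 = 30.304 → 30.3°C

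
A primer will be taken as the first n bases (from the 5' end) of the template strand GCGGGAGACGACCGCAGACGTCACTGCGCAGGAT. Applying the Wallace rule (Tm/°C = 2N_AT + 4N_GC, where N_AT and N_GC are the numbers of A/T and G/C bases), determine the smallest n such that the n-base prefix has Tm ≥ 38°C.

n = 11

First 10 bases: GCGGGAGACG → Tm = 36°C (< 38°C)
First 11 bases: GCGGGAGACGA → Tm = 38°C (≥ 38°C)
Since every base adds ≥2°C, Tm only increases with n, so the threshold is first crossed at n = 11.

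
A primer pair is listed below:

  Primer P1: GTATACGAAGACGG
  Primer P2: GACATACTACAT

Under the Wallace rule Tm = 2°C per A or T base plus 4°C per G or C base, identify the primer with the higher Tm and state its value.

Primer P1: A+T=7, G+C=7 → Tm = 2(7)+4(7) = 42°C
Primer P2: A+T=8, G+C=4 → Tm = 2(8)+4(4) = 32°C
42°C vs 32°C → primer P1 is higher.

Primer P1, 42°C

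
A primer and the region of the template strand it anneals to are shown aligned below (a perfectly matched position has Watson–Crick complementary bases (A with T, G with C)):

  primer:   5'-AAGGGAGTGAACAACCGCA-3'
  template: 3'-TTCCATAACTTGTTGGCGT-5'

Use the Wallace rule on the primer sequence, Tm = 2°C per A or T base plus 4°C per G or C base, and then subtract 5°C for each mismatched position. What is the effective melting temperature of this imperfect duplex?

48°C

Primer base counts: A=8, T=1, G=6, C=4 → A+T=9, G+C=10
Perfect-match Tm = 2(9) + 4(10) = 18 + 40 = 58°C
Mismatches (positions where the bases are not complementary): 2 (at positions 5, 7)
Effective Tm = 58 − 2×5 = 58 − 10 = 48°C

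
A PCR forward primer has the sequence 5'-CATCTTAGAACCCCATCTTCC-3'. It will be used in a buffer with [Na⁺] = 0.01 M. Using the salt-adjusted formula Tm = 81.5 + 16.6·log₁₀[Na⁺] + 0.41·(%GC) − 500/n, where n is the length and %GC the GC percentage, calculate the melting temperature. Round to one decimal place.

44.0°C

Length n = 21. Base counts: G=1, T=6, A=5, C=9
G+C = 10, so %GC = 10/21 × 100 = 47.619%
Salt term: 16.6 × (-2) = -33.2
GC term: 0.41 × 47.619 = 19.524; length term: −500/21 = −23.81
Tm = 81.5 + (-33.2) + 19.524 − 23.81 = 44.014 → 44.0°C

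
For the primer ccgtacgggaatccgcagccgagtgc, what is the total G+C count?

18

Base counts: T=3, A=5, C=9, G=9
G+C = 9 + 9 = 18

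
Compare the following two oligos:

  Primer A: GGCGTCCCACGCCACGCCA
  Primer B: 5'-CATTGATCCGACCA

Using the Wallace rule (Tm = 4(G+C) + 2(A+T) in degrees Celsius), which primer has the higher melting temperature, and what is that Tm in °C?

Primer A: A+T=4, G+C=15 → Tm = 2(4)+4(15) = 68°C
Primer B: A+T=7, G+C=7 → Tm = 2(7)+4(7) = 42°C
68°C vs 42°C → primer A is higher.

Primer A, 68°C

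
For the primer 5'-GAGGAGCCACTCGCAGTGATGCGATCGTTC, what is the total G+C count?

18

Counting bases: T=6, G=10, C=8, A=6
G+C = 10 + 8 = 18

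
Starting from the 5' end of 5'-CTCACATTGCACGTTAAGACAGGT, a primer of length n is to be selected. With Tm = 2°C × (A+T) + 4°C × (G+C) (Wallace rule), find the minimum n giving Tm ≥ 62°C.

n = 22

First 21 bases: CTCACATTGCACGTTAAGACA → Tm = 60°C (< 62°C)
First 22 bases: CTCACATTGCACGTTAAGACAG → Tm = 64°C (≥ 62°C)
Since every base adds ≥2°C, Tm only increases with n, so the threshold is first crossed at n = 22.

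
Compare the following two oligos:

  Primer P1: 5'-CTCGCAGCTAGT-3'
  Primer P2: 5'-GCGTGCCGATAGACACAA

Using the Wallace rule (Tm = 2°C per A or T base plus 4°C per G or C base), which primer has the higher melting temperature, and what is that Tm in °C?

Primer P1: A+T=5, G+C=7 → Tm = 2(5)+4(7) = 38°C
Primer P2: A+T=8, G+C=10 → Tm = 2(8)+4(10) = 56°C
38°C vs 56°C → primer P2 is higher.

Primer P2, 56°C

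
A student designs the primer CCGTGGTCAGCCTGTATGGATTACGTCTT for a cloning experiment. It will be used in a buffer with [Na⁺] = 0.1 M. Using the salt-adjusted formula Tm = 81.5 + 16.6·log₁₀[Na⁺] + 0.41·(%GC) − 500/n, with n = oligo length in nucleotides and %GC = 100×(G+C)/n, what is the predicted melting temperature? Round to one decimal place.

68.9°C

Length n = 29. G=8, A=4, T=10, C=7
G+C = 15, so %GC = 15/29 × 100 = 51.724%
Salt term: 16.6 × (-1) = -16.6
GC term: 0.41 × 51.724 = 21.207; length term: −500/29 = −17.241
Tm = 81.5 + (-16.6) + 21.207 − 17.241 = 68.866 → 68.9°C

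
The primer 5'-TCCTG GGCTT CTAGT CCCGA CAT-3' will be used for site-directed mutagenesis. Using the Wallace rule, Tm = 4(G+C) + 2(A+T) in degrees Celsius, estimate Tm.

72°C

Counting bases: G=5, A=3, C=8, T=7
A+T = 10, G+C = 13
Tm = 2(10) + 4(13) = 20 + 52 = 72°C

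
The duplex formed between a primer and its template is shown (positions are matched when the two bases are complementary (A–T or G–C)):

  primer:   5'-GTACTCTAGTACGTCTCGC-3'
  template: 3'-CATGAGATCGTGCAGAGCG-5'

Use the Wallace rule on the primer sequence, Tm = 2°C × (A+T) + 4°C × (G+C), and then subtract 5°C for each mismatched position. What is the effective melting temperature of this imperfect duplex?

53°C

Primer base counts: A=3, T=6, G=4, C=6 → A+T=9, G+C=10
Perfect-match Tm = 2(9) + 4(10) = 18 + 40 = 58°C
Mismatches (positions where the bases are not complementary): 1 (at position 10)
Effective Tm = 58 − 1×5 = 58 − 5 = 53°C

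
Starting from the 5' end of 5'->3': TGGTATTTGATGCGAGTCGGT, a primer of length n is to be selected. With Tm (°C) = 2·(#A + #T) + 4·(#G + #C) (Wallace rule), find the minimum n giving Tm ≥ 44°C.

n = 16

First 15 bases: TGGTATTTGATGCGA → Tm = 42°C (< 44°C)
First 16 bases: TGGTATTTGATGCGAG → Tm = 46°C (≥ 44°C)
Each additional base adds 2°C (A/T) or 4°C (G/C), so Tm is non-decreasing in n; n = 16 is the first length to reach 44°C.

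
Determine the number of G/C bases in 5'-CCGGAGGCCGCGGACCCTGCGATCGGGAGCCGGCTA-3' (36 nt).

Counting bases: T=3, G=15, C=13, A=5
G+C = 15 + 13 = 28

28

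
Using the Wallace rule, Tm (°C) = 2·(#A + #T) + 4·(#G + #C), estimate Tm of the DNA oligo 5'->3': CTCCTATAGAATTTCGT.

46°C

Scanning the sequence gives A=4, C=4, G=2, T=7.
AT pairs contribute 11, GC pairs contribute 6.
Tm = 4·6 + 2·11 = 24 + 22 = 46°C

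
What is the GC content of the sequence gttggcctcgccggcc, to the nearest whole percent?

Counting bases: A=0, C=7, G=6, T=3
G+C = 6 + 7 = 13 out of 16 bases
%GC = 13/16 × 100 = 81.25% ≈ 81%

81%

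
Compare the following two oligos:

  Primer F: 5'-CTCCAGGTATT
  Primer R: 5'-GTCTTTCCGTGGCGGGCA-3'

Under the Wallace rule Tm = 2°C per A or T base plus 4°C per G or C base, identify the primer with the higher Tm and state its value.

Primer R, 60°C

Primer F: A+T=6, G+C=5 → Tm = 2(6)+4(5) = 32°C
Primer R: A+T=6, G+C=12 → Tm = 2(6)+4(12) = 60°C
32°C vs 60°C → primer R is higher.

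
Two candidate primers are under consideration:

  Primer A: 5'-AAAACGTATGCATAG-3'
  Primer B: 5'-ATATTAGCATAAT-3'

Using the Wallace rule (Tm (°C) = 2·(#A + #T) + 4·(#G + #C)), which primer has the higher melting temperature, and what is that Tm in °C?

Primer A, 40°C

Primer A: A+T=10, G+C=5 → Tm = 2(10)+4(5) = 40°C
Primer B: A+T=11, G+C=2 → Tm = 2(11)+4(2) = 30°C
40°C vs 30°C → primer A is higher.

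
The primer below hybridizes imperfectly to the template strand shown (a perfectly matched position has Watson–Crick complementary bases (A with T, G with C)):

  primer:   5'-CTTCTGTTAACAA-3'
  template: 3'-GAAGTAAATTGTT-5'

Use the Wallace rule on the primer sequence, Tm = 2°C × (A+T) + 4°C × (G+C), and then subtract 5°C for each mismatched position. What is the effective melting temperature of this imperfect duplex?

24°C

Primer base counts: A=4, T=5, G=1, C=3 → A+T=9, G+C=4
Perfect-match Tm = 2(9) + 4(4) = 18 + 16 = 34°C
Mismatches (positions where the bases are not complementary): 2 (at positions 5, 6)
Effective Tm = 34 − 2×5 = 34 − 10 = 24°C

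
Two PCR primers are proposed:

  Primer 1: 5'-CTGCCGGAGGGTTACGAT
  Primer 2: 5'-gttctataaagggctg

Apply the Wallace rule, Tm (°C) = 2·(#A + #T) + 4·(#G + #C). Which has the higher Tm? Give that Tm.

Primer 1, 58°C

Primer 1: A+T=7, G+C=11 → Tm = 2(7)+4(11) = 58°C
Primer 2: A+T=9, G+C=7 → Tm = 2(9)+4(7) = 46°C
58°C vs 46°C → primer 1 is higher.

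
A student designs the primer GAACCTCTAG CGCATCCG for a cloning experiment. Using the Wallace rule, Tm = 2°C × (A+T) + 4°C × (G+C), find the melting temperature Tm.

Scanning the sequence gives C=7, G=4, T=3, A=4.
So N_AT = 7 and N_GC = 11.
Tm = 4·11 + 2·7 = 44 + 14 = 58°C

58°C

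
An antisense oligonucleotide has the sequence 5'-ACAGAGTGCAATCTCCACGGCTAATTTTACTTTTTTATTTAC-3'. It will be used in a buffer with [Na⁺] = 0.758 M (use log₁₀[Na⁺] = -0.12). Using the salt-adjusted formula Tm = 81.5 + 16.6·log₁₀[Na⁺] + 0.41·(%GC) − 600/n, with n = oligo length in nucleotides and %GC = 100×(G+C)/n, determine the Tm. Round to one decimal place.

Length n = 42. G=5, C=9, T=17, A=11
G+C = 14, so %GC = 14/42 × 100 = 33.333%
Salt term: 16.6 × (-0.12) = -1.992
GC term: 0.41 × 33.333 = 13.667; length term: −600/42 = −14.286
Tm = 81.5 + (-1.992) + 13.667 − 14.286 = 78.889 → 78.9°C

78.9°C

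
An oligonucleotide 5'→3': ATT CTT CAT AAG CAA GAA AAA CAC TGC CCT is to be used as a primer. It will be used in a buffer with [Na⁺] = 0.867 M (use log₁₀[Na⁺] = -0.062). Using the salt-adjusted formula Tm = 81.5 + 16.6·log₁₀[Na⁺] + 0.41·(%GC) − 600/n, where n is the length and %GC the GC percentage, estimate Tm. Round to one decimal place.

Length n = 30. Scanning the sequence gives A=12, G=3, T=7, C=8.
G+C = 11, so %GC = 11/30 × 100 = 36.667%
Salt term: 16.6 × (-0.062) = -1.029
GC term: 0.41 × 36.667 = 15.033; length term: −600/30 = −20
Tm = 81.5 + (-1.029) + 15.033 − 20 = 75.504 → 75.5°C

75.5°C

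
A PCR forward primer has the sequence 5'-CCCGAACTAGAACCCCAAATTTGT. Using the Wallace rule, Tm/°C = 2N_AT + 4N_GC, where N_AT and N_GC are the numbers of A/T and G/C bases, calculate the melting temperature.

Scanning the sequence gives C=8, G=3, A=8, T=5.
A+T = 13, G+C = 11
Tm = 2(13) + 4(11) = 26 + 44 = 70°C

70°C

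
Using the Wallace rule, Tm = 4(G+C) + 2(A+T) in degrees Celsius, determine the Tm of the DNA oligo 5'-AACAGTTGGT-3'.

Counting bases: G=3, A=3, T=3, C=1
A+T = 6, G+C = 4
Tm = 2×6 + 4×4 = 28°C

28°C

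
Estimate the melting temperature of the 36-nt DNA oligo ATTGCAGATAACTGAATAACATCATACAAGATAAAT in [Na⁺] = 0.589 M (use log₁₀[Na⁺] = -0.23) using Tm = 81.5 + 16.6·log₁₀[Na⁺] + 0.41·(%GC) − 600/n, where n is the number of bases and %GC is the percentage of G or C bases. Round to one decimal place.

71.3°C

Length n = 36. Scanning the sequence gives T=9, G=4, A=18, C=5.
G+C = 9, so %GC = 9/36 × 100 = 25%
Salt term: 16.6 × (-0.23) = -3.818
GC term: 0.41 × 25 = 10.25; length term: −600/36 = −16.667
Tm = 81.5 + (-3.818) + 10.25 − 16.667 = 71.265 → 71.3°C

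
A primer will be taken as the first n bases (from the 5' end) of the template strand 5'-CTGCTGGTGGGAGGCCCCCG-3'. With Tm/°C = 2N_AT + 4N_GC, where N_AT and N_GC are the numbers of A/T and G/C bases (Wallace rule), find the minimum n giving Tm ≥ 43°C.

n = 13

First 12 bases: CTGCTGGTGGGA → Tm = 40°C (< 43°C)
First 13 bases: CTGCTGGTGGGAG → Tm = 44°C (≥ 43°C)
Since every base adds ≥2°C, Tm only increases with n, so the threshold is first crossed at n = 13.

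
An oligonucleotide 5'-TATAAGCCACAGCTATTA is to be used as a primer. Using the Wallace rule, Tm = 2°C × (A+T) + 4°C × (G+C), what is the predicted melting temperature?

Scanning the sequence gives T=5, A=7, G=2, C=4.
AT pairs contribute 12, GC pairs contribute 6.
Tm = 2×12 + 4×6 = 48°C

48°C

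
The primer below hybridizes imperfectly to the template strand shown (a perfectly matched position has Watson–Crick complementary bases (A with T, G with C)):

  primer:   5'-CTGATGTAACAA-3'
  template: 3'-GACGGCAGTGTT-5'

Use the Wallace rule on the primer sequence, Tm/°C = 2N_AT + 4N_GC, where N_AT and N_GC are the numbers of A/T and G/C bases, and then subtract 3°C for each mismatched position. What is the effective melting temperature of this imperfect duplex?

23°C

Primer base counts: A=5, T=3, G=2, C=2 → A+T=8, G+C=4
Perfect-match Tm = 2(8) + 4(4) = 16 + 16 = 32°C
Mismatches (positions where the bases are not complementary): 3 (at positions 4, 5, 8)
Effective Tm = 32 − 3×3 = 32 − 9 = 23°C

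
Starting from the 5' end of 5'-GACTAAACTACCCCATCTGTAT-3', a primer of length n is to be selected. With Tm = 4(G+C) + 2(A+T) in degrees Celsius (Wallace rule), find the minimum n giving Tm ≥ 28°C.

First 10 bases: GACTAAACTA → Tm = 26°C (< 28°C)
First 11 bases: GACTAAACTAC → Tm = 30°C (≥ 28°C)
Since every base adds ≥2°C, Tm only increases with n, so the threshold is first crossed at n = 11.

n = 11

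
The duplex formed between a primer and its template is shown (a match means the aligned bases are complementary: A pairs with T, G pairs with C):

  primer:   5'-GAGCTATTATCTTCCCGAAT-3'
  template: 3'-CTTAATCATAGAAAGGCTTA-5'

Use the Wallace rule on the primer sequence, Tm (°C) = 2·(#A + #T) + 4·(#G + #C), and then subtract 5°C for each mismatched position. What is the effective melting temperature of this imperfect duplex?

Primer base counts: A=5, T=7, G=3, C=5 → A+T=12, G+C=8
Perfect-match Tm = 2(12) + 4(8) = 24 + 32 = 56°C
Mismatches (positions where the bases are not complementary): 4 (at positions 3, 4, 7, 14)
Effective Tm = 56 − 4×5 = 56 − 20 = 36°C

36°C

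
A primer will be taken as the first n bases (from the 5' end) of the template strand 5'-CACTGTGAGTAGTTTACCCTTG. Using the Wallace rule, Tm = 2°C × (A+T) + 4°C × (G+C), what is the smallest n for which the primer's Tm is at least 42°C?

n = 15

First 14 bases: CACTGTGAGTAGTT → Tm = 40°C (< 42°C)
First 15 bases: CACTGTGAGTAGTTT → Tm = 42°C (≥ 42°C)
Since every base adds ≥2°C, Tm only increases with n, so the threshold is first crossed at n = 15.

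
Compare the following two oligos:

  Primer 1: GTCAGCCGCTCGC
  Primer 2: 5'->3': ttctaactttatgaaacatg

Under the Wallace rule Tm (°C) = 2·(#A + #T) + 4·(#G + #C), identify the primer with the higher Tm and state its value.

Primer 1: A+T=3, G+C=10 → Tm = 2(3)+4(10) = 46°C
Primer 2: A+T=15, G+C=5 → Tm = 2(15)+4(5) = 50°C
46°C vs 50°C → primer 2 is higher.

Primer 2, 50°C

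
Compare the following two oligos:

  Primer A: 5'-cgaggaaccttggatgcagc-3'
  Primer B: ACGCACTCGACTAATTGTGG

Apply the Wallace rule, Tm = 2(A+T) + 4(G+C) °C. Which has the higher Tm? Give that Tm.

Primer A: A+T=8, G+C=12 → Tm = 2(8)+4(12) = 64°C
Primer B: A+T=10, G+C=10 → Tm = 2(10)+4(10) = 60°C
64°C vs 60°C → primer A is higher.

Primer A, 64°C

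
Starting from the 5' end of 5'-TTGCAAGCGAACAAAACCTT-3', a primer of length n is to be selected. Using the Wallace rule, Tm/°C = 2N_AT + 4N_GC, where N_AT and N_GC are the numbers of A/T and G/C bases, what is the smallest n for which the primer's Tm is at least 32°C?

First 10 bases: TTGCAAGCGA → Tm = 30°C (< 32°C)
First 11 bases: TTGCAAGCGAA → Tm = 32°C (≥ 32°C)
Since every base adds ≥2°C, Tm only increases with n, so the threshold is first crossed at n = 11.

n = 11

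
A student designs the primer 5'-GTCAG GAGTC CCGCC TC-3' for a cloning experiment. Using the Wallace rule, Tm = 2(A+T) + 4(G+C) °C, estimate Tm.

58°C

C=7, G=5, T=3, A=2
AT pairs contribute 5, GC pairs contribute 12.
Tm = 2(5) + 4(12) = 10 + 48 = 58°C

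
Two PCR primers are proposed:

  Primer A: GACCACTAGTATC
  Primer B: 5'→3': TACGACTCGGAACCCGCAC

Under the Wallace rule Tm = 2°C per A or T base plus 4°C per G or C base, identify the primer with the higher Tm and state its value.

Primer B, 62°C

Primer A: A+T=7, G+C=6 → Tm = 2(7)+4(6) = 38°C
Primer B: A+T=7, G+C=12 → Tm = 2(7)+4(12) = 62°C
38°C vs 62°C → primer B is higher.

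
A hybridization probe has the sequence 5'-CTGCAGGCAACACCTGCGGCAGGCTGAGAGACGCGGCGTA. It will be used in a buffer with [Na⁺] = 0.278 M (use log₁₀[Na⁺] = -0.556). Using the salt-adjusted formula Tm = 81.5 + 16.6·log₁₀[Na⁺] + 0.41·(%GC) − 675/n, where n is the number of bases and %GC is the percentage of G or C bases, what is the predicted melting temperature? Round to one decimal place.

83.1°C

Length n = 40. T=4, G=15, A=9, C=12
G+C = 27, so %GC = 27/40 × 100 = 67.5%
Salt term: 16.6 × (-0.556) = -9.23
GC term: 0.41 × 67.5 = 27.675; length term: −675/40 = −16.875
Tm = 81.5 + (-9.23) + 27.675 − 16.875 = 83.07 → 83.1°C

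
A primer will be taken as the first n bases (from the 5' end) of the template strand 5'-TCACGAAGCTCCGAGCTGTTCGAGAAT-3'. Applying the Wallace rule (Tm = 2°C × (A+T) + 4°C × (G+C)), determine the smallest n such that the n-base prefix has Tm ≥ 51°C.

n = 16

First 15 bases: TCACGAAGCTCCGAG → Tm = 48°C (< 51°C)
First 16 bases: TCACGAAGCTCCGAGC → Tm = 52°C (≥ 51°C)
Since every base adds ≥2°C, Tm only increases with n, so the threshold is first crossed at n = 16.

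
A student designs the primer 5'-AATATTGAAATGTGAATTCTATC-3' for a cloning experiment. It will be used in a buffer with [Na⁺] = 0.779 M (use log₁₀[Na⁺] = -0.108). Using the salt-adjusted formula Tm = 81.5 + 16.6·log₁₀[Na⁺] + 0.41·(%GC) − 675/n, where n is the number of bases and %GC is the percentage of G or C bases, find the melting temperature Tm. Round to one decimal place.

59.3°C

Length n = 23. Counting bases: A=9, G=3, C=2, T=9
G+C = 5, so %GC = 5/23 × 100 = 21.739%
Salt term: 16.6 × (-0.108) = -1.793
GC term: 0.41 × 21.739 = 8.913; length term: −675/23 = −29.348
Tm = 81.5 + (-1.793) + 8.913 − 29.348 = 59.272 → 59.3°C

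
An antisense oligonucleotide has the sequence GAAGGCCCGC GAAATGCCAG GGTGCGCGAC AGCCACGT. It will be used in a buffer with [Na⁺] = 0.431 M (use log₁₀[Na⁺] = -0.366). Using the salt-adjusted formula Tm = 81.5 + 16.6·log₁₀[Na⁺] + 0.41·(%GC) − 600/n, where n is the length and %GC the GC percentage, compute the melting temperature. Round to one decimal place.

Length n = 38. A=9, G=14, C=12, T=3
G+C = 26, so %GC = 26/38 × 100 = 68.421%
Salt term: 16.6 × (-0.366) = -6.076
GC term: 0.41 × 68.421 = 28.053; length term: −600/38 = −15.789
Tm = 81.5 + (-6.076) + 28.053 − 15.789 = 87.688 → 87.7°C

87.7°C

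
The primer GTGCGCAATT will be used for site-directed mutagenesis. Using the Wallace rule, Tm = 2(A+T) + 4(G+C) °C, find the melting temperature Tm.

Base counts: G=3, A=2, T=3, C=2
So N_AT = 5 and N_GC = 5.
Tm = 4·5 + 2·5 = 20 + 10 = 30°C

30°C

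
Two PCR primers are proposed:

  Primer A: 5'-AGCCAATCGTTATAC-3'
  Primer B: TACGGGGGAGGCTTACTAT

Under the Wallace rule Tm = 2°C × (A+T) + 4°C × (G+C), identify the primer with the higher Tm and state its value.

Primer B, 58°C

Primer A: A+T=9, G+C=6 → Tm = 2(9)+4(6) = 42°C
Primer B: A+T=9, G+C=10 → Tm = 2(9)+4(10) = 58°C
42°C vs 58°C → primer B is higher.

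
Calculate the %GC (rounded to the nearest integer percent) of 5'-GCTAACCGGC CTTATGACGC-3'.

Counting bases: C=7, T=4, A=4, G=5
G+C = 5 + 7 = 12 out of 20 bases
%GC = 12/20 × 100 = 60% ≈ 60%

60%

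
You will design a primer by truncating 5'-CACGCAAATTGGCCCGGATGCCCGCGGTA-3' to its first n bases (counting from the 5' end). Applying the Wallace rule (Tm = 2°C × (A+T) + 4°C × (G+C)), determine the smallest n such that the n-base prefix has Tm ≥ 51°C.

First 15 bases: CACGCAAATTGGCCC → Tm = 48°C (< 51°C)
First 16 bases: CACGCAAATTGGCCCG → Tm = 52°C (≥ 51°C)
Since every base adds ≥2°C, Tm only increases with n, so the threshold is first crossed at n = 16.

n = 16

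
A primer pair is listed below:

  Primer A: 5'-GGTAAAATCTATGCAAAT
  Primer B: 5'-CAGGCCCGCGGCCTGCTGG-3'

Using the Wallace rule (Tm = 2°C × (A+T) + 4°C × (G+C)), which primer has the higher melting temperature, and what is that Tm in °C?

Primer A: A+T=13, G+C=5 → Tm = 2(13)+4(5) = 46°C
Primer B: A+T=3, G+C=16 → Tm = 2(3)+4(16) = 70°C
46°C vs 70°C → primer B is higher.

Primer B, 70°C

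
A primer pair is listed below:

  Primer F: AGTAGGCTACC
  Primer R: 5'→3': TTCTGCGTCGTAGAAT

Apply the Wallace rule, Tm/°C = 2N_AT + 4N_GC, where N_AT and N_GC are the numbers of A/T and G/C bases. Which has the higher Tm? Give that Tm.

Primer R, 46°C

Primer F: A+T=5, G+C=6 → Tm = 2(5)+4(6) = 34°C
Primer R: A+T=9, G+C=7 → Tm = 2(9)+4(7) = 46°C
34°C vs 46°C → primer R is higher.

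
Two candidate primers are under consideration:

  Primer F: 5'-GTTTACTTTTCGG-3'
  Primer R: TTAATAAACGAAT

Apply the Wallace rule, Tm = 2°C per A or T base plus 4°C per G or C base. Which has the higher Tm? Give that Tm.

Primer F, 36°C

Primer F: A+T=8, G+C=5 → Tm = 2(8)+4(5) = 36°C
Primer R: A+T=11, G+C=2 → Tm = 2(11)+4(2) = 30°C
36°C vs 30°C → primer F is higher.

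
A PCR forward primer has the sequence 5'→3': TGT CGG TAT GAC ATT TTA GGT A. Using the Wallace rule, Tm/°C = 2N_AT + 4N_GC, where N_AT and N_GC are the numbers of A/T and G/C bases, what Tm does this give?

60°C

T=9, C=2, G=6, A=5
AT pairs contribute 14, GC pairs contribute 8.
Tm = 2(14) + 4(8) = 28 + 32 = 60°C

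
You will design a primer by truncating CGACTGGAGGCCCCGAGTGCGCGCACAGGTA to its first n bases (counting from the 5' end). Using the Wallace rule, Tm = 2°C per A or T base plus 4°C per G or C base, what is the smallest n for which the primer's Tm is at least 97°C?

First 27 bases: CGACTGGAGGCCCCGAGTGCGCGCACA → Tm = 94°C (< 97°C)
First 28 bases: CGACTGGAGGCCCCGAGTGCGCGCACAG → Tm = 98°C (≥ 97°C)
Each additional base adds 2°C (A/T) or 4°C (G/C), so Tm is non-decreasing in n; n = 28 is the first length to reach 97°C.

n = 28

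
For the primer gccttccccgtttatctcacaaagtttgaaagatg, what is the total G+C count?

Counting bases: A=9, G=6, T=11, C=9
Total G or C: 6 + 9 = 15

15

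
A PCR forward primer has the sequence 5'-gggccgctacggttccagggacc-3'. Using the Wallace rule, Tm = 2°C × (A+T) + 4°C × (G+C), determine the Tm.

80°C

Base counts: T=3, G=9, C=8, A=3
So N_AT = 6 and N_GC = 17.
Tm = 4·17 + 2·6 = 68 + 12 = 80°C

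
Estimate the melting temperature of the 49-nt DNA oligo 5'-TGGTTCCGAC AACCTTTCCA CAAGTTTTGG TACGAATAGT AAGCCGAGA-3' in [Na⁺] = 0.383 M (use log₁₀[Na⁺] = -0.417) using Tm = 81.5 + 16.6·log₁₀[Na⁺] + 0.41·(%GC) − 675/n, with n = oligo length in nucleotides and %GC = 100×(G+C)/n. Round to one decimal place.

79.2°C

Length n = 49. Counting bases: G=11, C=11, A=14, T=13
G+C = 22, so %GC = 22/49 × 100 = 44.898%
Salt term: 16.6 × (-0.417) = -6.922
GC term: 0.41 × 44.898 = 18.408; length term: −675/49 = −13.776
Tm = 81.5 + (-6.922) + 18.408 − 13.776 = 79.21 → 79.2°C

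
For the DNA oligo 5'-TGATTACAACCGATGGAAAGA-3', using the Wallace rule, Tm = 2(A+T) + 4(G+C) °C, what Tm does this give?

Base counts: G=5, A=9, T=4, C=3
So N_AT = 13 and N_GC = 8.
Tm = 4·8 + 2·13 = 32 + 26 = 58°C

58°C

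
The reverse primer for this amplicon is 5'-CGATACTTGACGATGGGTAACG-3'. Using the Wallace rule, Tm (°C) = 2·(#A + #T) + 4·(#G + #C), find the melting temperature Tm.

66°C

G=7, A=6, C=4, T=5
A+T = 11, G+C = 11
Tm = 2×11 + 4×11 = 66°C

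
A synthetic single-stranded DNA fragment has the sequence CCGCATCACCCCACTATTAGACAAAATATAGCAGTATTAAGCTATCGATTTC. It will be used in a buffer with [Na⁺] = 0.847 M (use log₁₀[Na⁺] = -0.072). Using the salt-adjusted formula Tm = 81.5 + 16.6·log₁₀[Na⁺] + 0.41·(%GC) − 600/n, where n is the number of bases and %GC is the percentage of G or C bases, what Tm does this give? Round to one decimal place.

84.5°C

Length n = 52. Counting bases: C=14, A=18, G=6, T=14
G+C = 20, so %GC = 20/52 × 100 = 38.462%
Salt term: 16.6 × (-0.072) = -1.195
GC term: 0.41 × 38.462 = 15.769; length term: −600/52 = −11.538
Tm = 81.5 + (-1.195) + 15.769 − 11.538 = 84.536 → 84.5°C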